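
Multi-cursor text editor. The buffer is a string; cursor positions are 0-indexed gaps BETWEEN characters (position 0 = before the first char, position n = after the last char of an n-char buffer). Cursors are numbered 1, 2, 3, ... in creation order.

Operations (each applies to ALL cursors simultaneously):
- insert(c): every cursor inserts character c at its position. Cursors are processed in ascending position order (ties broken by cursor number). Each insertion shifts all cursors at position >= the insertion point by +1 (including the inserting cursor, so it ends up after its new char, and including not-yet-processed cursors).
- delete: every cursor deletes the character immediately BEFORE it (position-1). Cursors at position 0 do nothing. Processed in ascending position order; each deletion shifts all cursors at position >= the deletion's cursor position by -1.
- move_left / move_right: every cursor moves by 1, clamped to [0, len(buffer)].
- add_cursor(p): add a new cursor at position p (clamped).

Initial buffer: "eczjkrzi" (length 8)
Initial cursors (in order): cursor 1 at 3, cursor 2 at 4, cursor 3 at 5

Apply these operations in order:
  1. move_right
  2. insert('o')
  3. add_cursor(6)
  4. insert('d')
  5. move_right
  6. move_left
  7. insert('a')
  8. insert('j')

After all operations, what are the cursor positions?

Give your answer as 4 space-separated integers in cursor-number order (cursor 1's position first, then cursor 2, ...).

Answer: 8 16 21 12

Derivation:
After op 1 (move_right): buffer="eczjkrzi" (len 8), cursors c1@4 c2@5 c3@6, authorship ........
After op 2 (insert('o')): buffer="eczjokorozi" (len 11), cursors c1@5 c2@7 c3@9, authorship ....1.2.3..
After op 3 (add_cursor(6)): buffer="eczjokorozi" (len 11), cursors c1@5 c4@6 c2@7 c3@9, authorship ....1.2.3..
After op 4 (insert('d')): buffer="eczjodkdodrodzi" (len 15), cursors c1@6 c4@8 c2@10 c3@13, authorship ....11.422.33..
After op 5 (move_right): buffer="eczjodkdodrodzi" (len 15), cursors c1@7 c4@9 c2@11 c3@14, authorship ....11.422.33..
After op 6 (move_left): buffer="eczjodkdodrodzi" (len 15), cursors c1@6 c4@8 c2@10 c3@13, authorship ....11.422.33..
After op 7 (insert('a')): buffer="eczjodakdaodarodazi" (len 19), cursors c1@7 c4@10 c2@13 c3@17, authorship ....111.44222.333..
After op 8 (insert('j')): buffer="eczjodajkdajodajrodajzi" (len 23), cursors c1@8 c4@12 c2@16 c3@21, authorship ....1111.4442222.3333..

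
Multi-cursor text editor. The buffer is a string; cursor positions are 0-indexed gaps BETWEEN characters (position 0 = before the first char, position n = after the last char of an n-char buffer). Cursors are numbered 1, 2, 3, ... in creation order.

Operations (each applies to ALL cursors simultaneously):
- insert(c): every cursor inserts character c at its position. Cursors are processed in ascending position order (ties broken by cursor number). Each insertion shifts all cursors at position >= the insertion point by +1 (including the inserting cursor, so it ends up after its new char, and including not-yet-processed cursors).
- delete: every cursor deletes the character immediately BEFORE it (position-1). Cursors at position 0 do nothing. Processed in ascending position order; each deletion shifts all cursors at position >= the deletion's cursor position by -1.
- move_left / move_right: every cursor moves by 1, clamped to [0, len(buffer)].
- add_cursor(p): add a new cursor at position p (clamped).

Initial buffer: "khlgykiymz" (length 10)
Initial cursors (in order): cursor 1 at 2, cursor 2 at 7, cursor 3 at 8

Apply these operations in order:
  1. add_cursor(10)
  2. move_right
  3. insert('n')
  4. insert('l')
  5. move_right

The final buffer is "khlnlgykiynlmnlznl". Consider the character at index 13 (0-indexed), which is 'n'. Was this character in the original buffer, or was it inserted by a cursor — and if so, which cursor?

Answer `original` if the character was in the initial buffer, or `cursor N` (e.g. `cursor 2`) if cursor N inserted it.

After op 1 (add_cursor(10)): buffer="khlgykiymz" (len 10), cursors c1@2 c2@7 c3@8 c4@10, authorship ..........
After op 2 (move_right): buffer="khlgykiymz" (len 10), cursors c1@3 c2@8 c3@9 c4@10, authorship ..........
After op 3 (insert('n')): buffer="khlngykiynmnzn" (len 14), cursors c1@4 c2@10 c3@12 c4@14, authorship ...1.....2.3.4
After op 4 (insert('l')): buffer="khlnlgykiynlmnlznl" (len 18), cursors c1@5 c2@12 c3@15 c4@18, authorship ...11.....22.33.44
After op 5 (move_right): buffer="khlnlgykiynlmnlznl" (len 18), cursors c1@6 c2@13 c3@16 c4@18, authorship ...11.....22.33.44
Authorship (.=original, N=cursor N): . . . 1 1 . . . . . 2 2 . 3 3 . 4 4
Index 13: author = 3

Answer: cursor 3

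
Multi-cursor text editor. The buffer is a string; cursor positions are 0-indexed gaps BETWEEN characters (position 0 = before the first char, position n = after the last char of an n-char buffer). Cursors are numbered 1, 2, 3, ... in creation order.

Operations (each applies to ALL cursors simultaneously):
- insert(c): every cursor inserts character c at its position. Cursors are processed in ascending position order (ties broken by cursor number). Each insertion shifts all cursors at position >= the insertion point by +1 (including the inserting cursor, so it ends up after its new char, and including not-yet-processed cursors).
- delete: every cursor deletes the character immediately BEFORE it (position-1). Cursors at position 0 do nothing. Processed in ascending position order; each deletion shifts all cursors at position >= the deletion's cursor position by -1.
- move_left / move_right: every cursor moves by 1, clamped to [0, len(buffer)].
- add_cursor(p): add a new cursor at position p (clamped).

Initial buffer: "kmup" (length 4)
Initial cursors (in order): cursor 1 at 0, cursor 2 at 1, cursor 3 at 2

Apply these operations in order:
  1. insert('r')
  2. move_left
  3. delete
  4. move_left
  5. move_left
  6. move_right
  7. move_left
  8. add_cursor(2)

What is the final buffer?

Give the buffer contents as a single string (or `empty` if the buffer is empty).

After op 1 (insert('r')): buffer="rkrmrup" (len 7), cursors c1@1 c2@3 c3@5, authorship 1.2.3..
After op 2 (move_left): buffer="rkrmrup" (len 7), cursors c1@0 c2@2 c3@4, authorship 1.2.3..
After op 3 (delete): buffer="rrrup" (len 5), cursors c1@0 c2@1 c3@2, authorship 123..
After op 4 (move_left): buffer="rrrup" (len 5), cursors c1@0 c2@0 c3@1, authorship 123..
After op 5 (move_left): buffer="rrrup" (len 5), cursors c1@0 c2@0 c3@0, authorship 123..
After op 6 (move_right): buffer="rrrup" (len 5), cursors c1@1 c2@1 c3@1, authorship 123..
After op 7 (move_left): buffer="rrrup" (len 5), cursors c1@0 c2@0 c3@0, authorship 123..
After op 8 (add_cursor(2)): buffer="rrrup" (len 5), cursors c1@0 c2@0 c3@0 c4@2, authorship 123..

Answer: rrrup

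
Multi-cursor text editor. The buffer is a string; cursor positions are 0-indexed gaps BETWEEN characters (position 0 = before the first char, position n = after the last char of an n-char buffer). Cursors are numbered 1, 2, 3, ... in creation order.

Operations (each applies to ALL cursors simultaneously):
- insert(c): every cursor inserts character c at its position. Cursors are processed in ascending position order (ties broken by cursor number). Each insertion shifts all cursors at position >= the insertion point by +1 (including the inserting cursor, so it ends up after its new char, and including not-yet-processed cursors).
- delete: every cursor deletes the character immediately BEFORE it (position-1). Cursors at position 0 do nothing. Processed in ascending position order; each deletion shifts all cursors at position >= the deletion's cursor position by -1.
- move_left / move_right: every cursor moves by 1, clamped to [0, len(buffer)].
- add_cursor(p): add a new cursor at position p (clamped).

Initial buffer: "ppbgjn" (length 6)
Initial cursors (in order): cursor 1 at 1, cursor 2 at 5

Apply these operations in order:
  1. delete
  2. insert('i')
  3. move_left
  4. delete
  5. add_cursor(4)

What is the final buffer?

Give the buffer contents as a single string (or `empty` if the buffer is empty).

Answer: ipbin

Derivation:
After op 1 (delete): buffer="pbgn" (len 4), cursors c1@0 c2@3, authorship ....
After op 2 (insert('i')): buffer="ipbgin" (len 6), cursors c1@1 c2@5, authorship 1...2.
After op 3 (move_left): buffer="ipbgin" (len 6), cursors c1@0 c2@4, authorship 1...2.
After op 4 (delete): buffer="ipbin" (len 5), cursors c1@0 c2@3, authorship 1..2.
After op 5 (add_cursor(4)): buffer="ipbin" (len 5), cursors c1@0 c2@3 c3@4, authorship 1..2.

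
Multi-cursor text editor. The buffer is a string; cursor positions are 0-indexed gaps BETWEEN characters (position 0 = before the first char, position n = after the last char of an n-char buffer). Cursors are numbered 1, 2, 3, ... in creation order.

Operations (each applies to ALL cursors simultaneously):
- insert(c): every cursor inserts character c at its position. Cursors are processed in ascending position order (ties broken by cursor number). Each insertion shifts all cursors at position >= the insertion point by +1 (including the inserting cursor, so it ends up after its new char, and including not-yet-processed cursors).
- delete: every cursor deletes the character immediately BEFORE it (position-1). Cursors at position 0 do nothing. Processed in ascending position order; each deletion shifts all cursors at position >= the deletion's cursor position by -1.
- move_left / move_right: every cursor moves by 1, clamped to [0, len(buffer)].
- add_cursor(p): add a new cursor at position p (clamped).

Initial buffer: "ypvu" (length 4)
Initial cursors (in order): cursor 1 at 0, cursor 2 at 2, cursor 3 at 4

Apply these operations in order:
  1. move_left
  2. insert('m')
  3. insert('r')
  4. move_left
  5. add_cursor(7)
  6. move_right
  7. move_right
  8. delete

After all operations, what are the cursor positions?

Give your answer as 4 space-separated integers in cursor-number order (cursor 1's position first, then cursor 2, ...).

After op 1 (move_left): buffer="ypvu" (len 4), cursors c1@0 c2@1 c3@3, authorship ....
After op 2 (insert('m')): buffer="mympvmu" (len 7), cursors c1@1 c2@3 c3@6, authorship 1.2..3.
After op 3 (insert('r')): buffer="mrymrpvmru" (len 10), cursors c1@2 c2@5 c3@9, authorship 11.22..33.
After op 4 (move_left): buffer="mrymrpvmru" (len 10), cursors c1@1 c2@4 c3@8, authorship 11.22..33.
After op 5 (add_cursor(7)): buffer="mrymrpvmru" (len 10), cursors c1@1 c2@4 c4@7 c3@8, authorship 11.22..33.
After op 6 (move_right): buffer="mrymrpvmru" (len 10), cursors c1@2 c2@5 c4@8 c3@9, authorship 11.22..33.
After op 7 (move_right): buffer="mrymrpvmru" (len 10), cursors c1@3 c2@6 c4@9 c3@10, authorship 11.22..33.
After op 8 (delete): buffer="mrmrvm" (len 6), cursors c1@2 c2@4 c3@6 c4@6, authorship 1122.3

Answer: 2 4 6 6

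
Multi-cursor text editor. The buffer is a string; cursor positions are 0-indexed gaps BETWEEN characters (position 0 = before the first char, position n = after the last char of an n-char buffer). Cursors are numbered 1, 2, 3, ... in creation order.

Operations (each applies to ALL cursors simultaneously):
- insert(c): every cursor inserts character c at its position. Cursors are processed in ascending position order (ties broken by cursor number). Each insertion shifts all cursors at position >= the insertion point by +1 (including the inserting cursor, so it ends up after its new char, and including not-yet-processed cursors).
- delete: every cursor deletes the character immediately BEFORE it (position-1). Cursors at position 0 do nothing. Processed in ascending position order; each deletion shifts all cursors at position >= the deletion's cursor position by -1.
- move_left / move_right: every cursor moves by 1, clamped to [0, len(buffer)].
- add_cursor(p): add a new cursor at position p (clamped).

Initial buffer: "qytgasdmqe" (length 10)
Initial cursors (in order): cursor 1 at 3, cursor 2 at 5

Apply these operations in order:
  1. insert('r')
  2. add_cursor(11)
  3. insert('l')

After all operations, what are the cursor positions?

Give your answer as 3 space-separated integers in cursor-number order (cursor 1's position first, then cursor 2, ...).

Answer: 5 9 14

Derivation:
After op 1 (insert('r')): buffer="qytrgarsdmqe" (len 12), cursors c1@4 c2@7, authorship ...1..2.....
After op 2 (add_cursor(11)): buffer="qytrgarsdmqe" (len 12), cursors c1@4 c2@7 c3@11, authorship ...1..2.....
After op 3 (insert('l')): buffer="qytrlgarlsdmqle" (len 15), cursors c1@5 c2@9 c3@14, authorship ...11..22....3.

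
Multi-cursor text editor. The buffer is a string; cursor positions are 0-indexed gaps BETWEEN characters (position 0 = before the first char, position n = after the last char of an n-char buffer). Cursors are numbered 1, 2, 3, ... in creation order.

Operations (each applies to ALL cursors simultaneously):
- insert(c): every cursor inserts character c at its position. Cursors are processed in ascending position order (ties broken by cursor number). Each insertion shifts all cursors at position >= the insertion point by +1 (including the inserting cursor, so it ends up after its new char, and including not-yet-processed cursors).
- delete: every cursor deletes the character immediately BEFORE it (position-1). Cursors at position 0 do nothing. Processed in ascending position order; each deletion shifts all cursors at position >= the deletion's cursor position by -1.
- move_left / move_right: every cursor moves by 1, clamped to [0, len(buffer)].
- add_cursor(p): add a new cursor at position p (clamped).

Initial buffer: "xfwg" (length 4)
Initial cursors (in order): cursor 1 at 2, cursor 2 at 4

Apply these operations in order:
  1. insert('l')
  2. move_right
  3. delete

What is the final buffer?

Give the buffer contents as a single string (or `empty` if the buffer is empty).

After op 1 (insert('l')): buffer="xflwgl" (len 6), cursors c1@3 c2@6, authorship ..1..2
After op 2 (move_right): buffer="xflwgl" (len 6), cursors c1@4 c2@6, authorship ..1..2
After op 3 (delete): buffer="xflg" (len 4), cursors c1@3 c2@4, authorship ..1.

Answer: xflg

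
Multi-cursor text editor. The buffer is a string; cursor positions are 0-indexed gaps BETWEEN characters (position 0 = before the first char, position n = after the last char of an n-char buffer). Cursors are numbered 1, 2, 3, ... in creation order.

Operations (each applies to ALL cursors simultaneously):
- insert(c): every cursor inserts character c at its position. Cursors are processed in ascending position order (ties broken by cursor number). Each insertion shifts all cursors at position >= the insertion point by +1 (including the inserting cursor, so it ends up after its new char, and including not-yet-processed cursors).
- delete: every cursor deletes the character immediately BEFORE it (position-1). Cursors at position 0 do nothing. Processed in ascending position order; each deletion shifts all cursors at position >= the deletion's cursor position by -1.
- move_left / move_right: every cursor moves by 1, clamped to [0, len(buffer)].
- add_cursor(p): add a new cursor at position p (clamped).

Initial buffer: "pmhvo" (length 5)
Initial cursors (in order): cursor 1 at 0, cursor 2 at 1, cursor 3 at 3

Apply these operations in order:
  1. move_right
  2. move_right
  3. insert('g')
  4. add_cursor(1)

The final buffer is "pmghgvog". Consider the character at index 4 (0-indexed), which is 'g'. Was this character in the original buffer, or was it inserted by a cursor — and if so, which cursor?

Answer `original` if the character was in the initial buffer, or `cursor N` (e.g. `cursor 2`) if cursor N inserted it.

After op 1 (move_right): buffer="pmhvo" (len 5), cursors c1@1 c2@2 c3@4, authorship .....
After op 2 (move_right): buffer="pmhvo" (len 5), cursors c1@2 c2@3 c3@5, authorship .....
After op 3 (insert('g')): buffer="pmghgvog" (len 8), cursors c1@3 c2@5 c3@8, authorship ..1.2..3
After op 4 (add_cursor(1)): buffer="pmghgvog" (len 8), cursors c4@1 c1@3 c2@5 c3@8, authorship ..1.2..3
Authorship (.=original, N=cursor N): . . 1 . 2 . . 3
Index 4: author = 2

Answer: cursor 2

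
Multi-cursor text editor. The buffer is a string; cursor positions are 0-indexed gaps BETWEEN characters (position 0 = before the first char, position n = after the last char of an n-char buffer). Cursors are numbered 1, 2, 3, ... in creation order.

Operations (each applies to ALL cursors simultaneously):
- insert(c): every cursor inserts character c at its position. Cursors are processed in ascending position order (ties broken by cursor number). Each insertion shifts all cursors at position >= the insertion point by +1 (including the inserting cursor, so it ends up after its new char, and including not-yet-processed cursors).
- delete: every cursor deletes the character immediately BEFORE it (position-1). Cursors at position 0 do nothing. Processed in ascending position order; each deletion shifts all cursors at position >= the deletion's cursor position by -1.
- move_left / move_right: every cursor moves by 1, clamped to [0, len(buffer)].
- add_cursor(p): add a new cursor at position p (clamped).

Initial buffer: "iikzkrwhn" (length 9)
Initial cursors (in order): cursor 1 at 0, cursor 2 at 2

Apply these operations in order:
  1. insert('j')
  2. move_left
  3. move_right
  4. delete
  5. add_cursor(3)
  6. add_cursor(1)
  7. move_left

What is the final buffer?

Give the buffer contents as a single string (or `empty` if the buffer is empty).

After op 1 (insert('j')): buffer="jiijkzkrwhn" (len 11), cursors c1@1 c2@4, authorship 1..2.......
After op 2 (move_left): buffer="jiijkzkrwhn" (len 11), cursors c1@0 c2@3, authorship 1..2.......
After op 3 (move_right): buffer="jiijkzkrwhn" (len 11), cursors c1@1 c2@4, authorship 1..2.......
After op 4 (delete): buffer="iikzkrwhn" (len 9), cursors c1@0 c2@2, authorship .........
After op 5 (add_cursor(3)): buffer="iikzkrwhn" (len 9), cursors c1@0 c2@2 c3@3, authorship .........
After op 6 (add_cursor(1)): buffer="iikzkrwhn" (len 9), cursors c1@0 c4@1 c2@2 c3@3, authorship .........
After op 7 (move_left): buffer="iikzkrwhn" (len 9), cursors c1@0 c4@0 c2@1 c3@2, authorship .........

Answer: iikzkrwhn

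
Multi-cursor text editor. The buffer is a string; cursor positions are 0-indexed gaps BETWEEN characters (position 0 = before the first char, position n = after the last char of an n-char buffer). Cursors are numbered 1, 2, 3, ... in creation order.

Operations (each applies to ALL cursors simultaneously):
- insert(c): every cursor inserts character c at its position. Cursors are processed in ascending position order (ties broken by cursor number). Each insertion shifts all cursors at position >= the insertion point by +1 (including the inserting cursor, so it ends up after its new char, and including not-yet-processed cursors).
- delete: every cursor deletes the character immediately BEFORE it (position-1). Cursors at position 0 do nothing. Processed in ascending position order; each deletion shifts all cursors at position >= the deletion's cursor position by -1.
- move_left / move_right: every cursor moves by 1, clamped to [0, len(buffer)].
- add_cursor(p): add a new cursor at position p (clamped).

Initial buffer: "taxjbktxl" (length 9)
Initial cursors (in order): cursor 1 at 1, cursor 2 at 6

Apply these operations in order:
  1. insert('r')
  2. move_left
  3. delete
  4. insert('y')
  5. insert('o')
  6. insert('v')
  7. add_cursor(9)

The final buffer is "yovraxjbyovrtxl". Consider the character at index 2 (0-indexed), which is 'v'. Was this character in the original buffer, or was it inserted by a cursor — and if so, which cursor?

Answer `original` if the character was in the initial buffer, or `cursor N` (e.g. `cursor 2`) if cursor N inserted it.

Answer: cursor 1

Derivation:
After op 1 (insert('r')): buffer="traxjbkrtxl" (len 11), cursors c1@2 c2@8, authorship .1.....2...
After op 2 (move_left): buffer="traxjbkrtxl" (len 11), cursors c1@1 c2@7, authorship .1.....2...
After op 3 (delete): buffer="raxjbrtxl" (len 9), cursors c1@0 c2@5, authorship 1....2...
After op 4 (insert('y')): buffer="yraxjbyrtxl" (len 11), cursors c1@1 c2@7, authorship 11....22...
After op 5 (insert('o')): buffer="yoraxjbyortxl" (len 13), cursors c1@2 c2@9, authorship 111....222...
After op 6 (insert('v')): buffer="yovraxjbyovrtxl" (len 15), cursors c1@3 c2@11, authorship 1111....2222...
After op 7 (add_cursor(9)): buffer="yovraxjbyovrtxl" (len 15), cursors c1@3 c3@9 c2@11, authorship 1111....2222...
Authorship (.=original, N=cursor N): 1 1 1 1 . . . . 2 2 2 2 . . .
Index 2: author = 1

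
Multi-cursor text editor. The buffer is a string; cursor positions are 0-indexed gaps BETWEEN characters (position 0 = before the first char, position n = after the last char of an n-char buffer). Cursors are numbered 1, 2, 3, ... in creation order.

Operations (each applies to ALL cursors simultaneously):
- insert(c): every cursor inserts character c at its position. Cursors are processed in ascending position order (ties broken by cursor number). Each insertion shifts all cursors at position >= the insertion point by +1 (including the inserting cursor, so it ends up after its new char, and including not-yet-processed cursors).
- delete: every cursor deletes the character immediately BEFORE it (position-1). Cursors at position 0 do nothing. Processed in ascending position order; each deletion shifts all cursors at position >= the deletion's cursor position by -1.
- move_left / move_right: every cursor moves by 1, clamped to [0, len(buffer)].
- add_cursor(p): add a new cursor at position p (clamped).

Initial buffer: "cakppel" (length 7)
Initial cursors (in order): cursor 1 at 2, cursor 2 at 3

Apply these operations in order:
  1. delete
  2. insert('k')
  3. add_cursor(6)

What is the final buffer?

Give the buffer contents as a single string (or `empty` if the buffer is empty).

After op 1 (delete): buffer="cppel" (len 5), cursors c1@1 c2@1, authorship .....
After op 2 (insert('k')): buffer="ckkppel" (len 7), cursors c1@3 c2@3, authorship .12....
After op 3 (add_cursor(6)): buffer="ckkppel" (len 7), cursors c1@3 c2@3 c3@6, authorship .12....

Answer: ckkppel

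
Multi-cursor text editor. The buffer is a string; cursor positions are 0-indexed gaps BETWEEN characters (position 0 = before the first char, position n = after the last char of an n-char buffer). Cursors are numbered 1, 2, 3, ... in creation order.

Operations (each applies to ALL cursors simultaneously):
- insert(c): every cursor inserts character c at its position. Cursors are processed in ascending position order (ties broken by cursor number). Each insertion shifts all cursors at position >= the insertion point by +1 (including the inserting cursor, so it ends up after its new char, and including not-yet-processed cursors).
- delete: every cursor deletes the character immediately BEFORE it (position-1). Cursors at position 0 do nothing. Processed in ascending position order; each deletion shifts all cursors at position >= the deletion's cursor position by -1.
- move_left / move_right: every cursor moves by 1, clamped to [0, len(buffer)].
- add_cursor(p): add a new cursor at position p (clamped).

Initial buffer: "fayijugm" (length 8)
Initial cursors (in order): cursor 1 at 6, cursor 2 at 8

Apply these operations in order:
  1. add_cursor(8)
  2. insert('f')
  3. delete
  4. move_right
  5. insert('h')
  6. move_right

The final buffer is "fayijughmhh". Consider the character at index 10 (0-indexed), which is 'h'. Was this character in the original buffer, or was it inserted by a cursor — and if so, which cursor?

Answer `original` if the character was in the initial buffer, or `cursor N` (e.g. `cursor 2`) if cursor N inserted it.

After op 1 (add_cursor(8)): buffer="fayijugm" (len 8), cursors c1@6 c2@8 c3@8, authorship ........
After op 2 (insert('f')): buffer="fayijufgmff" (len 11), cursors c1@7 c2@11 c3@11, authorship ......1..23
After op 3 (delete): buffer="fayijugm" (len 8), cursors c1@6 c2@8 c3@8, authorship ........
After op 4 (move_right): buffer="fayijugm" (len 8), cursors c1@7 c2@8 c3@8, authorship ........
After op 5 (insert('h')): buffer="fayijughmhh" (len 11), cursors c1@8 c2@11 c3@11, authorship .......1.23
After op 6 (move_right): buffer="fayijughmhh" (len 11), cursors c1@9 c2@11 c3@11, authorship .......1.23
Authorship (.=original, N=cursor N): . . . . . . . 1 . 2 3
Index 10: author = 3

Answer: cursor 3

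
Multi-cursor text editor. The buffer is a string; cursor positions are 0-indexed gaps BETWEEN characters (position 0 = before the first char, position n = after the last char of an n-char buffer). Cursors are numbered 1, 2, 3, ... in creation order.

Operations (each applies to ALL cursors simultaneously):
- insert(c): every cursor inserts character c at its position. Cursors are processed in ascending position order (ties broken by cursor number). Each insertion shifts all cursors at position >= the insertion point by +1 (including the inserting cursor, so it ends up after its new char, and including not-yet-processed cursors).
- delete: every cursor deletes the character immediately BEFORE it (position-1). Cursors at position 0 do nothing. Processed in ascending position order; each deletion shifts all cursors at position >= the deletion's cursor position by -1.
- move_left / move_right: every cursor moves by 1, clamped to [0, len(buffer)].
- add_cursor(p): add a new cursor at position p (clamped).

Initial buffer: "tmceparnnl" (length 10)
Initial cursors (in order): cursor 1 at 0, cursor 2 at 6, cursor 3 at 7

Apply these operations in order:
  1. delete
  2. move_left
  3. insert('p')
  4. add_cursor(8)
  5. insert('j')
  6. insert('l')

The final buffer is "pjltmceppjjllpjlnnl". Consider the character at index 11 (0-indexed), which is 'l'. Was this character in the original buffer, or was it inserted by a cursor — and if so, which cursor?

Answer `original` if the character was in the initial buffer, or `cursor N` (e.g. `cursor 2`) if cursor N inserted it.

Answer: cursor 2

Derivation:
After op 1 (delete): buffer="tmcepnnl" (len 8), cursors c1@0 c2@5 c3@5, authorship ........
After op 2 (move_left): buffer="tmcepnnl" (len 8), cursors c1@0 c2@4 c3@4, authorship ........
After op 3 (insert('p')): buffer="ptmcepppnnl" (len 11), cursors c1@1 c2@7 c3@7, authorship 1....23....
After op 4 (add_cursor(8)): buffer="ptmcepppnnl" (len 11), cursors c1@1 c2@7 c3@7 c4@8, authorship 1....23....
After op 5 (insert('j')): buffer="pjtmceppjjpjnnl" (len 15), cursors c1@2 c2@10 c3@10 c4@12, authorship 11....2323.4...
After op 6 (insert('l')): buffer="pjltmceppjjllpjlnnl" (len 19), cursors c1@3 c2@13 c3@13 c4@16, authorship 111....232323.44...
Authorship (.=original, N=cursor N): 1 1 1 . . . . 2 3 2 3 2 3 . 4 4 . . .
Index 11: author = 2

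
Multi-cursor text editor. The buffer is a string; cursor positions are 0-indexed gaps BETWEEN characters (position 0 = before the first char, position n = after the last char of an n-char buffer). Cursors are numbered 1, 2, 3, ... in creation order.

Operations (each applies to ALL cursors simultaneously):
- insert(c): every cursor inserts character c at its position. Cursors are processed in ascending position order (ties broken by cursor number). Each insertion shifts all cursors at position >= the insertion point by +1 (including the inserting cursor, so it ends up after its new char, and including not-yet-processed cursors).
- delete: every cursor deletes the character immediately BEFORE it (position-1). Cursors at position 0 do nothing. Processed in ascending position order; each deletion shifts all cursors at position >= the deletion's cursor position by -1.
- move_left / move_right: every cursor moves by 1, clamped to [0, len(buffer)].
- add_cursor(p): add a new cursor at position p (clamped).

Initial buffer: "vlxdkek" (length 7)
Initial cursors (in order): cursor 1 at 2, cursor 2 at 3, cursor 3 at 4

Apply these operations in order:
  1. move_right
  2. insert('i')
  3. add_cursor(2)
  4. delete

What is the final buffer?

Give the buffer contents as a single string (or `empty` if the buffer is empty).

After op 1 (move_right): buffer="vlxdkek" (len 7), cursors c1@3 c2@4 c3@5, authorship .......
After op 2 (insert('i')): buffer="vlxidikiek" (len 10), cursors c1@4 c2@6 c3@8, authorship ...1.2.3..
After op 3 (add_cursor(2)): buffer="vlxidikiek" (len 10), cursors c4@2 c1@4 c2@6 c3@8, authorship ...1.2.3..
After op 4 (delete): buffer="vxdkek" (len 6), cursors c4@1 c1@2 c2@3 c3@4, authorship ......

Answer: vxdkek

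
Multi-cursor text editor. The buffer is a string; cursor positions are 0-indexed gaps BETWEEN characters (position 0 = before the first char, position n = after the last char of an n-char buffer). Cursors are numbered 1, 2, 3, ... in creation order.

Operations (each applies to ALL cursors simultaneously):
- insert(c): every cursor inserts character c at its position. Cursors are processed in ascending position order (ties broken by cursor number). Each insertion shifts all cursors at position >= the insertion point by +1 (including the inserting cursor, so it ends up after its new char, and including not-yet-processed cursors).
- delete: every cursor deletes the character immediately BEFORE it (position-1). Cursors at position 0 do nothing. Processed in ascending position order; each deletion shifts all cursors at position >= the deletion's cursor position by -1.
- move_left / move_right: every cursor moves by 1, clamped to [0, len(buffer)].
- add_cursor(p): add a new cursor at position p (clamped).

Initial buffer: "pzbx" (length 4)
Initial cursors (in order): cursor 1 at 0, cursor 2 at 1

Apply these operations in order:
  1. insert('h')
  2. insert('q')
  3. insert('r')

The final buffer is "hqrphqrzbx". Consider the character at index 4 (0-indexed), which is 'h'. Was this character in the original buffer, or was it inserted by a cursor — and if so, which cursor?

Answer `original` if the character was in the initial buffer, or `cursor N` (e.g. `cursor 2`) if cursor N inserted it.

Answer: cursor 2

Derivation:
After op 1 (insert('h')): buffer="hphzbx" (len 6), cursors c1@1 c2@3, authorship 1.2...
After op 2 (insert('q')): buffer="hqphqzbx" (len 8), cursors c1@2 c2@5, authorship 11.22...
After op 3 (insert('r')): buffer="hqrphqrzbx" (len 10), cursors c1@3 c2@7, authorship 111.222...
Authorship (.=original, N=cursor N): 1 1 1 . 2 2 2 . . .
Index 4: author = 2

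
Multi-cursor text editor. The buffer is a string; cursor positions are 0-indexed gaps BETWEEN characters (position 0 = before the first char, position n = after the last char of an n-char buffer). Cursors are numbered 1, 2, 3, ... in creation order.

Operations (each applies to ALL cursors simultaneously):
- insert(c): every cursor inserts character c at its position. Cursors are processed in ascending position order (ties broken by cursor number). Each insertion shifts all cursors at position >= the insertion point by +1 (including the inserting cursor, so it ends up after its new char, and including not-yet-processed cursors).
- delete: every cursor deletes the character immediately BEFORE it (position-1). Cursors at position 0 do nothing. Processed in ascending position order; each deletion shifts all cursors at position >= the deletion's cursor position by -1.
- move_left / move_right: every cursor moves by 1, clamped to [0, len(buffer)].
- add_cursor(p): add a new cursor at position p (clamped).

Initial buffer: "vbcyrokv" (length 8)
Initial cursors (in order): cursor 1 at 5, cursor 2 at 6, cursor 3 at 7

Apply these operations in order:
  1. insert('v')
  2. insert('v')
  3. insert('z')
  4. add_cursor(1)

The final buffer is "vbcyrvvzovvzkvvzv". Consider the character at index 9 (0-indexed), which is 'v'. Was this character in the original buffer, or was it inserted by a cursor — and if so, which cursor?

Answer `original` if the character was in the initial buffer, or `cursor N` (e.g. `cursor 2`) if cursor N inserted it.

After op 1 (insert('v')): buffer="vbcyrvovkvv" (len 11), cursors c1@6 c2@8 c3@10, authorship .....1.2.3.
After op 2 (insert('v')): buffer="vbcyrvvovvkvvv" (len 14), cursors c1@7 c2@10 c3@13, authorship .....11.22.33.
After op 3 (insert('z')): buffer="vbcyrvvzovvzkvvzv" (len 17), cursors c1@8 c2@12 c3@16, authorship .....111.222.333.
After op 4 (add_cursor(1)): buffer="vbcyrvvzovvzkvvzv" (len 17), cursors c4@1 c1@8 c2@12 c3@16, authorship .....111.222.333.
Authorship (.=original, N=cursor N): . . . . . 1 1 1 . 2 2 2 . 3 3 3 .
Index 9: author = 2

Answer: cursor 2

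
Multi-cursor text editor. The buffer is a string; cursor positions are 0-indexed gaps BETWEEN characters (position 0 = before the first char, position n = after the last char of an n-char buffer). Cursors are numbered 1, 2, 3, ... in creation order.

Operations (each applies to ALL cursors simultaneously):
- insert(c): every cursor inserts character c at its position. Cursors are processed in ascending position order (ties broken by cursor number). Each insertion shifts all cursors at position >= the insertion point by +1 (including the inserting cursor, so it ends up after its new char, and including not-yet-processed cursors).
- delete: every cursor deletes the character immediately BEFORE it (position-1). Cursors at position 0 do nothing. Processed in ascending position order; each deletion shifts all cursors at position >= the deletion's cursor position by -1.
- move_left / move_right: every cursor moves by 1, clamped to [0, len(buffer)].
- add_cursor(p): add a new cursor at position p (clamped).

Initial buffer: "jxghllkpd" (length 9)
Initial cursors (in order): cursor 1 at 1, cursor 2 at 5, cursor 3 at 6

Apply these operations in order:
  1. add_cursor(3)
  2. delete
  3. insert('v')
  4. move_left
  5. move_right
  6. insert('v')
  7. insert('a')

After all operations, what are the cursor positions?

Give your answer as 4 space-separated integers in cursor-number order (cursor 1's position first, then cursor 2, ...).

After op 1 (add_cursor(3)): buffer="jxghllkpd" (len 9), cursors c1@1 c4@3 c2@5 c3@6, authorship .........
After op 2 (delete): buffer="xhkpd" (len 5), cursors c1@0 c4@1 c2@2 c3@2, authorship .....
After op 3 (insert('v')): buffer="vxvhvvkpd" (len 9), cursors c1@1 c4@3 c2@6 c3@6, authorship 1.4.23...
After op 4 (move_left): buffer="vxvhvvkpd" (len 9), cursors c1@0 c4@2 c2@5 c3@5, authorship 1.4.23...
After op 5 (move_right): buffer="vxvhvvkpd" (len 9), cursors c1@1 c4@3 c2@6 c3@6, authorship 1.4.23...
After op 6 (insert('v')): buffer="vvxvvhvvvvkpd" (len 13), cursors c1@2 c4@5 c2@10 c3@10, authorship 11.44.2323...
After op 7 (insert('a')): buffer="vvaxvvahvvvvaakpd" (len 17), cursors c1@3 c4@7 c2@14 c3@14, authorship 111.444.232323...

Answer: 3 14 14 7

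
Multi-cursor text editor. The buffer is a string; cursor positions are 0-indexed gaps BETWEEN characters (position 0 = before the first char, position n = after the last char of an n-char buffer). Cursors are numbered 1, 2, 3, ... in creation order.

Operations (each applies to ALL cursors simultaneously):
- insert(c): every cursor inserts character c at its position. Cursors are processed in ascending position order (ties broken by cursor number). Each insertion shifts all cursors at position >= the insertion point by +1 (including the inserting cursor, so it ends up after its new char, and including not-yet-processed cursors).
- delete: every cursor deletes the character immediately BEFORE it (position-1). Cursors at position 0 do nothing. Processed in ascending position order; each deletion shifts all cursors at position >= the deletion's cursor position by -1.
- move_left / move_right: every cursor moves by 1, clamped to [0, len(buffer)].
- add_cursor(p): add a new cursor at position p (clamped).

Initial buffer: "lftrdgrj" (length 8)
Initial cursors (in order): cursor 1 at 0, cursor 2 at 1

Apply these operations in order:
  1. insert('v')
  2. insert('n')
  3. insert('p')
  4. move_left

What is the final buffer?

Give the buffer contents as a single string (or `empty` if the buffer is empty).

Answer: vnplvnpftrdgrj

Derivation:
After op 1 (insert('v')): buffer="vlvftrdgrj" (len 10), cursors c1@1 c2@3, authorship 1.2.......
After op 2 (insert('n')): buffer="vnlvnftrdgrj" (len 12), cursors c1@2 c2@5, authorship 11.22.......
After op 3 (insert('p')): buffer="vnplvnpftrdgrj" (len 14), cursors c1@3 c2@7, authorship 111.222.......
After op 4 (move_left): buffer="vnplvnpftrdgrj" (len 14), cursors c1@2 c2@6, authorship 111.222.......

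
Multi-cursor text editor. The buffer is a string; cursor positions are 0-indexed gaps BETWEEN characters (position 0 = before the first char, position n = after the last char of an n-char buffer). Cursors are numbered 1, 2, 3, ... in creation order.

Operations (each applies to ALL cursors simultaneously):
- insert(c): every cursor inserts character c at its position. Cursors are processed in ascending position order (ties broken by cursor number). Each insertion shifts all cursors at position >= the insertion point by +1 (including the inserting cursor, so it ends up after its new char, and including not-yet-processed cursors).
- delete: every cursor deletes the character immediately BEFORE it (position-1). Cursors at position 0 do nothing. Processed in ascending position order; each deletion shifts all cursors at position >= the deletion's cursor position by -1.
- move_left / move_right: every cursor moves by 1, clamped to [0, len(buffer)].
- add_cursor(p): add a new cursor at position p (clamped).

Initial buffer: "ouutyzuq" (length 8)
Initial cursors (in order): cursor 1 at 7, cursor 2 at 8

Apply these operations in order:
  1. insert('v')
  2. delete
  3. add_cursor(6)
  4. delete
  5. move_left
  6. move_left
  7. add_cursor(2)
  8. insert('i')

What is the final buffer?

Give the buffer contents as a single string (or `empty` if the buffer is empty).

After op 1 (insert('v')): buffer="ouutyzuvqv" (len 10), cursors c1@8 c2@10, authorship .......1.2
After op 2 (delete): buffer="ouutyzuq" (len 8), cursors c1@7 c2@8, authorship ........
After op 3 (add_cursor(6)): buffer="ouutyzuq" (len 8), cursors c3@6 c1@7 c2@8, authorship ........
After op 4 (delete): buffer="ouuty" (len 5), cursors c1@5 c2@5 c3@5, authorship .....
After op 5 (move_left): buffer="ouuty" (len 5), cursors c1@4 c2@4 c3@4, authorship .....
After op 6 (move_left): buffer="ouuty" (len 5), cursors c1@3 c2@3 c3@3, authorship .....
After op 7 (add_cursor(2)): buffer="ouuty" (len 5), cursors c4@2 c1@3 c2@3 c3@3, authorship .....
After op 8 (insert('i')): buffer="ouiuiiity" (len 9), cursors c4@3 c1@7 c2@7 c3@7, authorship ..4.123..

Answer: ouiuiiity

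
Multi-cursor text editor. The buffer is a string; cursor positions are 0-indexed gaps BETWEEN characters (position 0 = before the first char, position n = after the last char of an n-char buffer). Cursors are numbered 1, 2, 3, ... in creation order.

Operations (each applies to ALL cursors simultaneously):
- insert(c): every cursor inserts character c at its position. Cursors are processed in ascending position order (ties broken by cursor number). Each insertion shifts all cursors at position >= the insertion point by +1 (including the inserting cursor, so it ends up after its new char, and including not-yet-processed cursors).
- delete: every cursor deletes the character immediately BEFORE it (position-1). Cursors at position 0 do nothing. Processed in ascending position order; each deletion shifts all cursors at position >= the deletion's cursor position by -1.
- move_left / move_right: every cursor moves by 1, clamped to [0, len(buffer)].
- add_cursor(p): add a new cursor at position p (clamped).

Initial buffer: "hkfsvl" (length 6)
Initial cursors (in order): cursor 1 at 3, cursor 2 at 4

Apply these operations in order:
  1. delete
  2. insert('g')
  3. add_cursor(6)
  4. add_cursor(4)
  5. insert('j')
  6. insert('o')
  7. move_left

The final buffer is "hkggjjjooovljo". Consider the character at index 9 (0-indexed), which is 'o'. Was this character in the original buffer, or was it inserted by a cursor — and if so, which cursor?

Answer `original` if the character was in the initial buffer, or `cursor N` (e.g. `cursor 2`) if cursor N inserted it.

Answer: cursor 4

Derivation:
After op 1 (delete): buffer="hkvl" (len 4), cursors c1@2 c2@2, authorship ....
After op 2 (insert('g')): buffer="hkggvl" (len 6), cursors c1@4 c2@4, authorship ..12..
After op 3 (add_cursor(6)): buffer="hkggvl" (len 6), cursors c1@4 c2@4 c3@6, authorship ..12..
After op 4 (add_cursor(4)): buffer="hkggvl" (len 6), cursors c1@4 c2@4 c4@4 c3@6, authorship ..12..
After op 5 (insert('j')): buffer="hkggjjjvlj" (len 10), cursors c1@7 c2@7 c4@7 c3@10, authorship ..12124..3
After op 6 (insert('o')): buffer="hkggjjjooovljo" (len 14), cursors c1@10 c2@10 c4@10 c3@14, authorship ..12124124..33
After op 7 (move_left): buffer="hkggjjjooovljo" (len 14), cursors c1@9 c2@9 c4@9 c3@13, authorship ..12124124..33
Authorship (.=original, N=cursor N): . . 1 2 1 2 4 1 2 4 . . 3 3
Index 9: author = 4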